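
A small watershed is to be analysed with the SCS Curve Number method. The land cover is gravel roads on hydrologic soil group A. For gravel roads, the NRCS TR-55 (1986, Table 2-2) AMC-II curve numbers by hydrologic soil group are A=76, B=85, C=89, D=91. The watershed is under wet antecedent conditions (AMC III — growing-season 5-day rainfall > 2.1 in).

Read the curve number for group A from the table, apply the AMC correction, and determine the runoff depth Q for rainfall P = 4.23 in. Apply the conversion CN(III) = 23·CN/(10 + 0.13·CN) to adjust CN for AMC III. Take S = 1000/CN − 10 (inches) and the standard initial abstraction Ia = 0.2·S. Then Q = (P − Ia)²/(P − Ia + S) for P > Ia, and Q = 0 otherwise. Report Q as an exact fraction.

NRCS table: gravel roads, soil group A → CN(II) = 76
Adjust CN=76 to AMC III: 23·76/(10 + 0.13·76) → 1748 ÷ (497/25) = 43700/497 ≈ 87.928
S = 1000/(43700/497) − 10 = 600/437 in ≈ 1.373 in
Ia = 0.2S: 0.2·1.373 = 0.275 in (exactly 120/437)
P − Ia = 4.230 − 0.275 = 172851/43700 ≈ 3.955 in (> 0, runoff occurs)
Runoff Q = (P−Ia)²/(P−Ia+S) = (3.955)²/(3.955+1.373) = 9959156067/3391862900 ≈ 2.936 in

Q = 9959156067/3391862900 in ≈ 2.936 in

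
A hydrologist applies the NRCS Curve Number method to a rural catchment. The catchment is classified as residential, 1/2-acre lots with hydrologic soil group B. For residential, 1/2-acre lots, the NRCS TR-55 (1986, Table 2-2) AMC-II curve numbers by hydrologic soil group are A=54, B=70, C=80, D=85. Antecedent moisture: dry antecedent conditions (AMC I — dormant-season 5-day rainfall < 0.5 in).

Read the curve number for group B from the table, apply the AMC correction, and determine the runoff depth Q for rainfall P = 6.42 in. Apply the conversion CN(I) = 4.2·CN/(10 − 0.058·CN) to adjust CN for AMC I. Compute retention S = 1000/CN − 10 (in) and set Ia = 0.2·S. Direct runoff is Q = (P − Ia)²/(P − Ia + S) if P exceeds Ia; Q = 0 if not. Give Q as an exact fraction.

Q = 115111441/87536050 in ≈ 1.315 in

NRCS table: residential, 1/2-acre lots, soil group B → CN(II) = 70
CN(I) from CN(II)=70: (4.2·70)/(10 − 0.058·70) = 4900/99 ≈ 49.495
Max retention: S = 1000/(4900/99) − 10 = 500/49 in (≈ 10.204 in)
Initial abstraction Ia = S/5 = (500/49)/5 = 100/49 ≈ 2.041 in
P − Ia = 6.420 − 2.041 = 10729/2450 ≈ 4.379 in (> 0, runoff occurs)
Q = (10729/2450)²/((10729/2450) + 500/49) = (115111441/6002500)/(35729/2450) = 115111441/87536050 in ≈ 1.315 in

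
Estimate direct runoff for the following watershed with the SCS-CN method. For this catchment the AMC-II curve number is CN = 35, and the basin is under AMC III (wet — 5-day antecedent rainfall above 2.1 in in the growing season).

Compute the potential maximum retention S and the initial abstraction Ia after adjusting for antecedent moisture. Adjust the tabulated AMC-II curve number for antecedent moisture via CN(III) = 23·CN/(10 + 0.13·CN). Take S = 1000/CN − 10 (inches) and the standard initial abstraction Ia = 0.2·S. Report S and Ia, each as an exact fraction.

Adjust CN=35 to AMC III: 23·35/(10 + 0.13·35) → 805 ÷ (291/20) = 16100/291 ≈ 55.326
Max retention: S = 1000/(16100/291) − 10 = 1300/161 in (≈ 8.075 in)
Initial abstraction Ia = S/5 = (1300/161)/5 = 260/161 ≈ 1.615 in

S = 1300/161 in ≈ 8.075 in; Ia = 260/161 in ≈ 1.615 in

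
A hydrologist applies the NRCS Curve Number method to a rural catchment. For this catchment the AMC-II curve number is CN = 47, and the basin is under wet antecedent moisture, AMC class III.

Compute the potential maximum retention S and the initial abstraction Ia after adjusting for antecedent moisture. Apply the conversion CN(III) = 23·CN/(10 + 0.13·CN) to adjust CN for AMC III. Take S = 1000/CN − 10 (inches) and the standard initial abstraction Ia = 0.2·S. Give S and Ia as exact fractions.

S = 5300/1081 in ≈ 4.903 in; Ia = 1060/1081 in ≈ 0.981 in

Wet (AMC III): CN(III) = 23·47/(10 + 0.13·47) = 1081/(1611/100) = 108100/1611 ≈ 67.101
Max retention: S = 1000/(108100/1611) − 10 = 5300/1081 in (≈ 4.903 in)
Initial abstraction Ia = S/5 = (5300/1081)/5 = 1060/1081 ≈ 0.981 in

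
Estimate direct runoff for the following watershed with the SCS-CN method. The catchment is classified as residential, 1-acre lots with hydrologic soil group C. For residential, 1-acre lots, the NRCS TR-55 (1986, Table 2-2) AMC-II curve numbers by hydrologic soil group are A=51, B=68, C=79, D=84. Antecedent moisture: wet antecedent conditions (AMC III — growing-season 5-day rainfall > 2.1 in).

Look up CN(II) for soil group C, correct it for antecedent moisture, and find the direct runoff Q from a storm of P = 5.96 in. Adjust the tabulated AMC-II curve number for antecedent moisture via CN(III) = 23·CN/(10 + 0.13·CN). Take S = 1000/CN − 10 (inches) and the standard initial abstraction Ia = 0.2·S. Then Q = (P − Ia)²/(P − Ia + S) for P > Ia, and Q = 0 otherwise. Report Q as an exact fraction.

NRCS table: residential, 1-acre lots, soil group C → CN(II) = 79
Adjust CN=79 to AMC III: 23·79/(10 + 0.13·79) → 1817 ÷ (2027/100) = 181700/2027 ≈ 89.640
Retention S: 1000/CN − 10 with CN=89.640 → S = 2100/1817 ≈ 1.156 in
Ia = 0.2S: 0.2·1.156 = 0.231 in (exactly 420/1817)
P − Ia = 5.960 − 0.231 = 260233/45425 ≈ 5.729 in (> 0, runoff occurs)
Q: (260233/45425)² ÷ (312733/45425) = 67721214289/14205896525 in (≈ 4.767 in)

Q = 67721214289/14205896525 in ≈ 4.767 in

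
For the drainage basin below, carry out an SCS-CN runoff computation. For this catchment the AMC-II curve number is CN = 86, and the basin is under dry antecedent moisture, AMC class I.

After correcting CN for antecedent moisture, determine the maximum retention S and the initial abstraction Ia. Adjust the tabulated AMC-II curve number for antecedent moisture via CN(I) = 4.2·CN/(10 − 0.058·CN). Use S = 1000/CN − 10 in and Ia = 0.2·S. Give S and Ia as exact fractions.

S = 500/129 in ≈ 3.876 in; Ia = 100/129 in ≈ 0.775 in

CN(I) from CN(II)=86: (4.2·86)/(10 − 0.058·86) = 12900/179 ≈ 72.067
S = 1000/(12900/179) − 10 = 500/129 in ≈ 3.876 in
Ia = 0.2S: 0.2·3.876 = 0.775 in (exactly 100/129)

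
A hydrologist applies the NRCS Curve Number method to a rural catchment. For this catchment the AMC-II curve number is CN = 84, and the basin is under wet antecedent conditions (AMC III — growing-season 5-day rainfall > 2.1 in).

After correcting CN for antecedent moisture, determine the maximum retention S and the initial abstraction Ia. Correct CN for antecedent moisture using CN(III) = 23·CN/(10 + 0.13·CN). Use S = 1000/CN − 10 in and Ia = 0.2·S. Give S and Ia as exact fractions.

CN(III) from CN(II)=84: (23·84)/(10 + 0.13·84) = 48300/523 ≈ 92.352
Max retention: S = 1000/(48300/523) − 10 = 400/483 in (≈ 0.828 in)
Ia = 0.2S: 0.2·0.828 = 0.166 in (exactly 80/483)

S = 400/483 in ≈ 0.828 in; Ia = 80/483 in ≈ 0.166 in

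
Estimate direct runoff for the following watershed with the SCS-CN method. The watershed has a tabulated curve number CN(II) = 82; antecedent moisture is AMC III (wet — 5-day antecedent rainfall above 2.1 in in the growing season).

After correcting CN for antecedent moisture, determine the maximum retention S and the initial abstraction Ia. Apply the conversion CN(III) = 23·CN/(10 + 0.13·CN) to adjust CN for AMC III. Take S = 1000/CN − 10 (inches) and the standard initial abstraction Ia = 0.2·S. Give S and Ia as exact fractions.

S = 900/943 in ≈ 0.954 in; Ia = 180/943 in ≈ 0.191 in

Adjust CN=82 to AMC III: 23·82/(10 + 0.13·82) → 1886 ÷ (1033/50) = 94300/1033 ≈ 91.288
Max retention: S = 1000/(94300/1033) − 10 = 900/943 in (≈ 0.954 in)
Ia = 0.2S: 0.2·0.954 = 0.191 in (exactly 180/943)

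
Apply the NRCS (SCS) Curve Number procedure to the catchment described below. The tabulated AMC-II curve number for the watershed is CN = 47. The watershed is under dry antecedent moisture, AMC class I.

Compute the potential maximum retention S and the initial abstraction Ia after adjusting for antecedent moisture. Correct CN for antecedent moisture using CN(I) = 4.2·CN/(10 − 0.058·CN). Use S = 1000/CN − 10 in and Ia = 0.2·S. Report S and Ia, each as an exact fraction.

S = 26500/987 in ≈ 26.849 in; Ia = 5300/987 in ≈ 5.370 in

Adjust CN=47 to AMC I: 4.2·47/(10 − 0.058·47) → (987/5) ÷ (3637/500) = 98700/3637 ≈ 27.138
Max retention: S = 1000/(98700/3637) − 10 = 26500/987 in (≈ 26.849 in)
Ia = 0.2S: 0.2·26.849 = 5.370 in (exactly 5300/987)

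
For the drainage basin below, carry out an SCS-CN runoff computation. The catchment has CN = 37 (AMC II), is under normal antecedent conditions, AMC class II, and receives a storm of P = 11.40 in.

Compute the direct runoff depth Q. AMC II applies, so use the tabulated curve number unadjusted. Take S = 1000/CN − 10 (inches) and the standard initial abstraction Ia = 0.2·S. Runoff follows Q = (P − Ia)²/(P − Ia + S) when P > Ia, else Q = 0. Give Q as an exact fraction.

Q = 729147/285455 in ≈ 2.554 in

AMC II — tabulated CN = 37 applies directly.
Retention S: 1000/CN − 10 with CN=37.000 → S = 630/37 ≈ 17.027 in
Ia = 0.2·(630/37) = 126/37 in ≈ 3.405 in
Since P=11.400 > Ia=3.405: effective rainfall P−Ia = 1479/185 in
Runoff Q = (P−Ia)²/(P−Ia+S) = (7.995)²/(7.995+17.027) = 729147/285455 ≈ 2.554 in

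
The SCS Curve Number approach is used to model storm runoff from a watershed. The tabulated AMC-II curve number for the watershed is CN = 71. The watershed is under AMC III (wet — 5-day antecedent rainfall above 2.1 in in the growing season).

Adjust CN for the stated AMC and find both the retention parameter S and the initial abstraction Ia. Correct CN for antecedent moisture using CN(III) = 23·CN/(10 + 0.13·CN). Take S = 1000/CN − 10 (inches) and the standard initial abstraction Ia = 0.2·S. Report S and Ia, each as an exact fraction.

S = 2900/1633 in ≈ 1.776 in; Ia = 580/1633 in ≈ 0.355 in

Wet (AMC III): CN(III) = 23·71/(10 + 0.13·71) = 1633/(1923/100) = 163300/1923 ≈ 84.919
S = 1000/(163300/1923) − 10 = 2900/1633 in ≈ 1.776 in
Initial abstraction Ia = S/5 = (2900/1633)/5 = 580/1633 ≈ 0.355 in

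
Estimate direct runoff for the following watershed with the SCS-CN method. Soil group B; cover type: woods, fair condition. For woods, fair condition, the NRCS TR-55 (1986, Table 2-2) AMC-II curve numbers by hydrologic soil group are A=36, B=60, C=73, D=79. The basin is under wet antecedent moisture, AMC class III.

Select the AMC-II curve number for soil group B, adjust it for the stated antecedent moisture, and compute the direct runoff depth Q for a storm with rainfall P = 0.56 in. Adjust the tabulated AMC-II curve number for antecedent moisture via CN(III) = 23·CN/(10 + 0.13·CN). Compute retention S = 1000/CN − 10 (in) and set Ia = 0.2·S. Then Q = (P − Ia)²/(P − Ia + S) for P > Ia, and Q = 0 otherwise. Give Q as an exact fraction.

NRCS table: woods, fair condition, soil group B → CN(II) = 60
Wet (AMC III): CN(III) = 23·60/(10 + 0.13·60) = 1380/(89/5) = 6900/89 ≈ 77.528
Max retention: S = 1000/(6900/89) − 10 = 200/69 in (≈ 2.899 in)
Ia = 0.2·(200/69) = 40/69 in ≈ 0.580 in
P = 0.560 ≤ Ia = 0.580 in: entire storm abstracted, Q = 0.

Q = 0 in ≈ 0.000 in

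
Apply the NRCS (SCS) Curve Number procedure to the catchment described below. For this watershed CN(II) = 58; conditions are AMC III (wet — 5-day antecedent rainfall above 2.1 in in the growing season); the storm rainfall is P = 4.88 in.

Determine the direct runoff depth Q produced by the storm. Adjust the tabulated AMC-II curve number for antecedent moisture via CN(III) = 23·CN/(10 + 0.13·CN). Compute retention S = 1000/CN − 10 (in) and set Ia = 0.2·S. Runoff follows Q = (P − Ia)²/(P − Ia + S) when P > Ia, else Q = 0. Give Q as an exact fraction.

Wet (AMC III): CN(III) = 23·58/(10 + 0.13·58) = 1334/(877/50) = 66700/877 ≈ 76.055
S = 1000/(66700/877) − 10 = 2100/667 in ≈ 3.148 in
Initial abstraction Ia = S/5 = (2100/667)/5 = 420/667 ≈ 0.630 in
Since P=4.880 > Ia=0.630: effective rainfall P−Ia = 70874/16675 in
Q: (70874/16675)² ÷ (123374/16675) = 2511561938/1028630725 in (≈ 2.442 in)

Q = 2511561938/1028630725 in ≈ 2.442 in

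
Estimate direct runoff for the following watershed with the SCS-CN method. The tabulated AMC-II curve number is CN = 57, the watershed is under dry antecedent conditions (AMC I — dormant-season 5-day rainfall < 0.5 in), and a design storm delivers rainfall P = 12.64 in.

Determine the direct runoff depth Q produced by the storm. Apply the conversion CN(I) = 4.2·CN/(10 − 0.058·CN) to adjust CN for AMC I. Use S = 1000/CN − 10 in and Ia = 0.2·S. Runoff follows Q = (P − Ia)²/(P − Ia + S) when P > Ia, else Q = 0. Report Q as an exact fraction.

Q = 18326661376/6046735275 in ≈ 3.031 in

Dry (AMC I): CN(I) = 4.2·57/(10 − 0.058·57) = (1197/5)/(3347/500) = 119700/3347 ≈ 35.763
Max retention: S = 1000/(119700/3347) − 10 = 21500/1197 in (≈ 17.962 in)
Initial abstraction Ia = S/5 = (21500/1197)/5 = 4300/1197 ≈ 3.592 in
Excess rainfall: 12.640 − 3.592 = 9.048 in; P > Ia so Q > 0
Q: (270752/29925)² ÷ (808252/29925) = 18326661376/6046735275 in (≈ 3.031 in)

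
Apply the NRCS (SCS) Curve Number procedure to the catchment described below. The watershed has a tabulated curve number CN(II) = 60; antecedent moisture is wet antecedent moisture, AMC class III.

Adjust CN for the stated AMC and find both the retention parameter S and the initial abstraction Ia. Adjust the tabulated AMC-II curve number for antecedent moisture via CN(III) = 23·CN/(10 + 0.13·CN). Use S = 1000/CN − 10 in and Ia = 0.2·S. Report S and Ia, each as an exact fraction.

S = 200/69 in ≈ 2.899 in; Ia = 40/69 in ≈ 0.580 in

CN(III) from CN(II)=60: (23·60)/(10 + 0.13·60) = 6900/89 ≈ 77.528
S = 1000/(6900/89) − 10 = 200/69 in ≈ 2.899 in
Ia = 0.2S: 0.2·2.899 = 0.580 in (exactly 40/69)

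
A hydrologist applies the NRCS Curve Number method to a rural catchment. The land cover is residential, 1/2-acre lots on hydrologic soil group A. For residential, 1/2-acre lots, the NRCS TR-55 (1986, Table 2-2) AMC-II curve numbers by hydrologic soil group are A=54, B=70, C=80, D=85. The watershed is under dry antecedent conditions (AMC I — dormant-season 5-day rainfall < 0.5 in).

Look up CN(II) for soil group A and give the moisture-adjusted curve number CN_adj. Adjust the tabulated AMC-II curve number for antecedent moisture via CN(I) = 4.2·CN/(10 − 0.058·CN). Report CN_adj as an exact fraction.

CN_adj = 56700/1717 ≈ 33.023

NRCS table: residential, 1/2-acre lots, soil group A → CN(II) = 54
CN(I) from CN(II)=54: (4.2·54)/(10 − 0.058·54) = 56700/1717 ≈ 33.023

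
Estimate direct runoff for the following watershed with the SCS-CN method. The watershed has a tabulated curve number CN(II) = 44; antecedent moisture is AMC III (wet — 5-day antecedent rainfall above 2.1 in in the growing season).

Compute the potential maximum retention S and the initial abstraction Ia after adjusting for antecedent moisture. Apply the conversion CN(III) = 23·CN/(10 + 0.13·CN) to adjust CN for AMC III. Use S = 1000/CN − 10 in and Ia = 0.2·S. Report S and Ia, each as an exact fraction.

Adjust CN=44 to AMC III: 23·44/(10 + 0.13·44) → 1012 ÷ (393/25) = 25300/393 ≈ 64.377
Retention S: 1000/CN − 10 with CN=64.377 → S = 1400/253 ≈ 5.534 in
Ia = 0.2S: 0.2·5.534 = 1.107 in (exactly 280/253)

S = 1400/253 in ≈ 5.534 in; Ia = 280/253 in ≈ 1.107 in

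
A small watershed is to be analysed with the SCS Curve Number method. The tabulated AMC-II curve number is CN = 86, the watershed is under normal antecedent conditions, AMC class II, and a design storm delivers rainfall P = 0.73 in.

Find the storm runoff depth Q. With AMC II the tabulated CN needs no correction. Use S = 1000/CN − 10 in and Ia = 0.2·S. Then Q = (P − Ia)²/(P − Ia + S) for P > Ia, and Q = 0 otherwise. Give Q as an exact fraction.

Q = 3024121/37577700 in ≈ 0.080 in

CN(II) = 86; AMC II needs no correction.
Retention S: 1000/CN − 10 with CN=86.000 → S = 70/43 ≈ 1.628 in
Ia = 0.2·(70/43) = 14/43 in ≈ 0.326 in
Excess rainfall: 0.730 − 0.326 = 0.404 in; P > Ia so Q > 0
Q: (1739/4300)² ÷ (8739/4300) = 3024121/37577700 in (≈ 0.080 in)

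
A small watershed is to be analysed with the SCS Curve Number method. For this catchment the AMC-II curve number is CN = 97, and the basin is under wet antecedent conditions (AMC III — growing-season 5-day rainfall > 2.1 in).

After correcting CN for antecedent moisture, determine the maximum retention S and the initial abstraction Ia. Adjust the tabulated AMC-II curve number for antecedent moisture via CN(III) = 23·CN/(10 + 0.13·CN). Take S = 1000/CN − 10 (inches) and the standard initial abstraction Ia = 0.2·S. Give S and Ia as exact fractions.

Adjust CN=97 to AMC III: 23·97/(10 + 0.13·97) → 2231 ÷ (2261/100) = 223100/2261 ≈ 98.673
Retention S: 1000/CN − 10 with CN=98.673 → S = 300/2231 ≈ 0.134 in
Ia = 0.2S: 0.2·0.134 = 0.027 in (exactly 60/2231)

S = 300/2231 in ≈ 0.134 in; Ia = 60/2231 in ≈ 0.027 in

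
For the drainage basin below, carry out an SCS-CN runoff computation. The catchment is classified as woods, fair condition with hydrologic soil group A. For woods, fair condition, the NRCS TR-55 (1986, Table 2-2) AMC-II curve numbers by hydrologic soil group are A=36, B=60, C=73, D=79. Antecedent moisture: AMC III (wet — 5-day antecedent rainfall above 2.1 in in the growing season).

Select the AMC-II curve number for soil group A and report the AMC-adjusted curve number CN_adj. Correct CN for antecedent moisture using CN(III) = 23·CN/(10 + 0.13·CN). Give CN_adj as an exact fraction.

CN_adj = 20700/367 ≈ 56.403

NRCS table: woods, fair condition, soil group A → CN(II) = 36
Wet (AMC III): CN(III) = 23·36/(10 + 0.13·36) = 828/(367/25) = 20700/367 ≈ 56.403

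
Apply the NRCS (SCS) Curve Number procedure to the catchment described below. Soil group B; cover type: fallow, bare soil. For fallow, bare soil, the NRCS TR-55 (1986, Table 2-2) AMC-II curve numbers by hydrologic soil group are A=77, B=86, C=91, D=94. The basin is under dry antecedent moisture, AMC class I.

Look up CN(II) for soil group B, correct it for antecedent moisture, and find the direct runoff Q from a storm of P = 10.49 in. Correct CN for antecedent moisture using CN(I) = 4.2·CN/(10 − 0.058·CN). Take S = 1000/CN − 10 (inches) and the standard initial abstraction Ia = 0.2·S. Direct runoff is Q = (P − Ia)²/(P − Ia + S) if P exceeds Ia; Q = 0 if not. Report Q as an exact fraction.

NRCS table: fallow, bare soil, soil group B → CN(II) = 86
CN(I) from CN(II)=86: (4.2·86)/(10 − 0.058·86) = 12900/179 ≈ 72.067
Max retention: S = 1000/(12900/179) − 10 = 500/129 in (≈ 3.876 in)
Ia = 0.2·(500/129) = 100/129 in ≈ 0.775 in
Since P=10.490 > Ia=0.775: effective rainfall P−Ia = 125321/12900 in
Runoff Q = (P−Ia)²/(P−Ia+S) = (9.715)²/(9.715+3.876) = 15705353041/2261640900 ≈ 6.944 in

Q = 15705353041/2261640900 in ≈ 6.944 in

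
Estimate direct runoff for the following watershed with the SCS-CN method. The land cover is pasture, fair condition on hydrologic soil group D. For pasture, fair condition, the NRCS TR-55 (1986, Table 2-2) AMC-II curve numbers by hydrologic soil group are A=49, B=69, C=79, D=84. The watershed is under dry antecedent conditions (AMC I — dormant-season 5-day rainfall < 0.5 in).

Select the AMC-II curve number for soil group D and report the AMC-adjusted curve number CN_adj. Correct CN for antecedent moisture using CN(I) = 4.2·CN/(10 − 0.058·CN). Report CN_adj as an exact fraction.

CN_adj = 44100/641 ≈ 68.799

NRCS table: pasture, fair condition, soil group D → CN(II) = 84
Dry (AMC I): CN(I) = 4.2·84/(10 − 0.058·84) = (1764/5)/(641/125) = 44100/641 ≈ 68.799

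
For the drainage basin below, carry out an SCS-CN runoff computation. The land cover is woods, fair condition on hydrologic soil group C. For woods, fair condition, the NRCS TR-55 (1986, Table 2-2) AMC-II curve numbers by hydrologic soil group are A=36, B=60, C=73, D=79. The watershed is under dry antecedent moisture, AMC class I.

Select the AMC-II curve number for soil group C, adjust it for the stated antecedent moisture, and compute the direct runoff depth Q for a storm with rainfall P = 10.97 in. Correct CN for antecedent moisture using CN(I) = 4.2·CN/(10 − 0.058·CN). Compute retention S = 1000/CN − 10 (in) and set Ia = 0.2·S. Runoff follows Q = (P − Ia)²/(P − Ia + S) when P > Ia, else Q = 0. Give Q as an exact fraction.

Q = 221433301489/47040973700 in ≈ 4.707 in

NRCS table: woods, fair condition, soil group C → CN(II) = 73
Dry (AMC I): CN(I) = 4.2·73/(10 − 0.058·73) = (1533/5)/(2883/500) = 51100/961 ≈ 53.174
Retention S: 1000/CN − 10 with CN=53.174 → S = 4500/511 ≈ 8.806 in
Ia = 0.2·(4500/511) = 900/511 in ≈ 1.761 in
Excess rainfall: 10.970 − 1.761 = 9.209 in; P > Ia so Q > 0
Runoff Q = (P−Ia)²/(P−Ia+S) = (9.209)²/(9.209+8.806) = 221433301489/47040973700 ≈ 4.707 in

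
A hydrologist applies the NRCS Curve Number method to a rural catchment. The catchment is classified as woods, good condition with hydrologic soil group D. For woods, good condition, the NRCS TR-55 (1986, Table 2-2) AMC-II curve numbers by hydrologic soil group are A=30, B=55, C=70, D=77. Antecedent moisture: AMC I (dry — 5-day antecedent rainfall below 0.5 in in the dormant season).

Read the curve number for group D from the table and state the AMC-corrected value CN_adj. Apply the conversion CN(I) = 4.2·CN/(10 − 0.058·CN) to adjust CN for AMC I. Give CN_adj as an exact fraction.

NRCS table: woods, good condition, soil group D → CN(II) = 77
Dry (AMC I): CN(I) = 4.2·77/(10 − 0.058·77) = (1617/5)/(2767/500) = 161700/2767 ≈ 58.439

CN_adj = 161700/2767 ≈ 58.439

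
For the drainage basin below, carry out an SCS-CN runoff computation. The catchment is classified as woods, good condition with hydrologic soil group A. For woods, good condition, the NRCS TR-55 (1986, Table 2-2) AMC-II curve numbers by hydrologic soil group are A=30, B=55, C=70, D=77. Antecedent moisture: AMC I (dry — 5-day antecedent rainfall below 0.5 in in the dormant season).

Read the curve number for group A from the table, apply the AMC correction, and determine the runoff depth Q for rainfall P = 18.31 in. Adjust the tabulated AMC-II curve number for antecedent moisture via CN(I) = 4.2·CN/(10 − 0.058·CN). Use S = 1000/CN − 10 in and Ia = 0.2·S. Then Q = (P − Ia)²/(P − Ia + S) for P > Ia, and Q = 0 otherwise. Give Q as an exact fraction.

NRCS table: woods, good condition, soil group A → CN(II) = 30
Adjust CN=30 to AMC I: 4.2·30/(10 − 0.058·30) → 126 ÷ (413/50) = 900/59 ≈ 15.254
S = 1000/(900/59) − 10 = 500/9 in ≈ 55.556 in
Ia = 0.2S: 0.2·55.556 = 11.111 in (exactly 100/9)
P − Ia = 18.310 − 11.111 = 6479/900 ≈ 7.199 in (> 0, runoff occurs)
Runoff Q = (P−Ia)²/(P−Ia+S) = (7.199)²/(7.199+55.556) = 41977441/50831100 ≈ 0.826 in

Q = 41977441/50831100 in ≈ 0.826 in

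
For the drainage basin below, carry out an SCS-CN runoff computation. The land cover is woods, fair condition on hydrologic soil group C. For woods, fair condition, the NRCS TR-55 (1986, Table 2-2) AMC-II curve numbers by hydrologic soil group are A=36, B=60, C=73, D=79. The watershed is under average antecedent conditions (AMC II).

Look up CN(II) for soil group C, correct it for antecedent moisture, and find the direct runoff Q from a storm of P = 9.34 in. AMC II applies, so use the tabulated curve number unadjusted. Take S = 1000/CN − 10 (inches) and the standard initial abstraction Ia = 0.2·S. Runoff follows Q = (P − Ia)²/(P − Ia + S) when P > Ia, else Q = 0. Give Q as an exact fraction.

NRCS table: woods, fair condition, soil group C → CN(II) = 73
AMC II — tabulated CN = 73 applies directly.
Retention S: 1000/CN − 10 with CN=73.000 → S = 270/73 ≈ 3.699 in
Ia = 0.2·(270/73) = 54/73 in ≈ 0.740 in
Since P=9.340 > Ia=0.740: effective rainfall P−Ia = 31391/3650 in
Q = (31391/3650)²/((31391/3650) + 270/73) = (985394881/13322500)/(44891/3650) = 985394881/163852150 in ≈ 6.014 in

Q = 985394881/163852150 in ≈ 6.014 in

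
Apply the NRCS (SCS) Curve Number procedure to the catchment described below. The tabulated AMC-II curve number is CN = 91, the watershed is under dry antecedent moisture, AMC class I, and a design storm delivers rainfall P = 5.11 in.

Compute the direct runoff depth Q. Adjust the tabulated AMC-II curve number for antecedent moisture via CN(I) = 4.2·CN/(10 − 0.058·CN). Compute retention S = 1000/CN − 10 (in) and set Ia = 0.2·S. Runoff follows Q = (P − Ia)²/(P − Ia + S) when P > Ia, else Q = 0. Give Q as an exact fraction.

Dry (AMC I): CN(I) = 4.2·91/(10 − 0.058·91) = (1911/5)/(2361/500) = 63700/787 ≈ 80.940
Max retention: S = 1000/(63700/787) − 10 = 1500/637 in (≈ 2.355 in)
Initial abstraction Ia = S/5 = (1500/637)/5 = 300/637 ≈ 0.471 in
Excess rainfall: 5.110 − 0.471 = 4.639 in; P > Ia so Q > 0
Q = (295507/63700)²/((295507/63700) + 1500/637) = (87324387049/4057690000)/(445507/63700) = 87324387049/28378795900 in ≈ 3.077 in

Q = 87324387049/28378795900 in ≈ 3.077 in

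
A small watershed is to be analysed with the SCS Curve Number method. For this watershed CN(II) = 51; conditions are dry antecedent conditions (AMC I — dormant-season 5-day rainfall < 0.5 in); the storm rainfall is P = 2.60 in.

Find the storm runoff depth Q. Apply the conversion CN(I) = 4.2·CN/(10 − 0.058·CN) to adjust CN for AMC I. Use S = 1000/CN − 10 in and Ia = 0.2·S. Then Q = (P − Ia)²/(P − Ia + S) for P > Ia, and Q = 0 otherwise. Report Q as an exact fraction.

Adjust CN=51 to AMC I: 4.2·51/(10 − 0.058·51) → (1071/5) ÷ (3521/500) = 15300/503 ≈ 30.417
Retention S: 1000/CN − 10 with CN=30.417 → S = 3500/153 ≈ 22.876 in
Initial abstraction Ia = S/5 = (3500/153)/5 = 700/153 ≈ 4.575 in
P = 2.600 ≤ Ia = 4.575 in: entire storm abstracted, Q = 0.

Q = 0 in ≈ 0.000 in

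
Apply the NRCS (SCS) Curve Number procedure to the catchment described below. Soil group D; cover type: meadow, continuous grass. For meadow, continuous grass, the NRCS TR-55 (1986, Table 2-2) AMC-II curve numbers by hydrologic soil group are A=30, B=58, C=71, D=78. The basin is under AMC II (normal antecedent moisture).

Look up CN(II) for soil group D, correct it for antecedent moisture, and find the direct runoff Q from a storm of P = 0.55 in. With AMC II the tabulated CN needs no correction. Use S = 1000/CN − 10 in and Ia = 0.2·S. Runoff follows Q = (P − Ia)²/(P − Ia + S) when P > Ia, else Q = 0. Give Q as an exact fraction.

NRCS table: meadow, continuous grass, soil group D → CN(II) = 78
AMC II — tabulated CN = 78 applies directly.
Retention S: 1000/CN − 10 with CN=78.000 → S = 110/39 ≈ 2.821 in
Ia = 0.2·(110/39) = 22/39 in ≈ 0.564 in
P = 0.550 ≤ Ia = 0.564 in: entire storm abstracted, Q = 0.

Q = 0 in ≈ 0.000 in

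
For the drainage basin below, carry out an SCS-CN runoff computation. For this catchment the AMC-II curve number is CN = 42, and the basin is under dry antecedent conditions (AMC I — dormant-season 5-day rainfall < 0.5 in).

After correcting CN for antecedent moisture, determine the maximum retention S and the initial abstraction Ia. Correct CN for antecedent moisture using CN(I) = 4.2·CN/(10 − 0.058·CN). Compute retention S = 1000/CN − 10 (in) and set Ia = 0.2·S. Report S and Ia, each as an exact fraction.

CN(I) from CN(II)=42: (4.2·42)/(10 − 0.058·42) = 44100/1891 ≈ 23.321
Retention S: 1000/CN − 10 with CN=23.321 → S = 14500/441 ≈ 32.880 in
Initial abstraction Ia = S/5 = (14500/441)/5 = 2900/441 ≈ 6.576 in

S = 14500/441 in ≈ 32.880 in; Ia = 2900/441 in ≈ 6.576 in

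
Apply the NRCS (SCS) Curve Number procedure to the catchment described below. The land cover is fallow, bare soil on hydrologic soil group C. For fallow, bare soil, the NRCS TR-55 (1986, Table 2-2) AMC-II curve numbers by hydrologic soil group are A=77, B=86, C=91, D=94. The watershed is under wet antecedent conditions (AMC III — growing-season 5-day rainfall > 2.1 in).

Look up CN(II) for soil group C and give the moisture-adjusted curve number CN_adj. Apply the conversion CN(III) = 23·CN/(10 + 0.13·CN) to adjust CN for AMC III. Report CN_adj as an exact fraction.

CN_adj = 209300/2183 ≈ 95.877

NRCS table: fallow, bare soil, soil group C → CN(II) = 91
Adjust CN=91 to AMC III: 23·91/(10 + 0.13·91) → 2093 ÷ (2183/100) = 209300/2183 ≈ 95.877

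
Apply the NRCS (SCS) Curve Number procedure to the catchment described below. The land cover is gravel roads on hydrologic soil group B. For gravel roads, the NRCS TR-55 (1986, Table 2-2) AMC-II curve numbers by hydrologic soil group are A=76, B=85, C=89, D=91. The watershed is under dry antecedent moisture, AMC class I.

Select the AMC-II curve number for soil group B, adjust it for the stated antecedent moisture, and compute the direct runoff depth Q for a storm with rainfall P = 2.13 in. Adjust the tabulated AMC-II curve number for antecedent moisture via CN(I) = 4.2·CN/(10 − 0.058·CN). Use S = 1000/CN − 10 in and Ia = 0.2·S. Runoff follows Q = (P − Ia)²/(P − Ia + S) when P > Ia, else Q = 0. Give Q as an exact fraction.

NRCS table: gravel roads, soil group B → CN(II) = 85
Adjust CN=85 to AMC I: 4.2·85/(10 − 0.058·85) → 357 ÷ (507/100) = 11900/169 ≈ 70.414
S = 1000/(11900/169) − 10 = 500/119 in ≈ 4.202 in
Ia = 0.2S: 0.2·4.202 = 0.840 in (exactly 100/119)
P − Ia = 2.130 − 0.840 = 15347/11900 ≈ 1.290 in (> 0, runoff occurs)
Q = (15347/11900)²/((15347/11900) + 500/119) = (235530409/141610000)/(65347/11900) = 235530409/777629300 in ≈ 0.303 in

Q = 235530409/777629300 in ≈ 0.303 in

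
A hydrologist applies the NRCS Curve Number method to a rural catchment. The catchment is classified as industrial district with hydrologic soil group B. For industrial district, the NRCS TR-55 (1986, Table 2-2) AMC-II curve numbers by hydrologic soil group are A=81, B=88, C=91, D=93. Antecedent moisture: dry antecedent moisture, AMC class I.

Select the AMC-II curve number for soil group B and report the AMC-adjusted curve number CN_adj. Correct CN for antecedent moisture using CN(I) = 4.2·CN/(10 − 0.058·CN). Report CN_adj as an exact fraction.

NRCS table: industrial district, soil group B → CN(II) = 88
Dry (AMC I): CN(I) = 4.2·88/(10 − 0.058·88) = (1848/5)/(612/125) = 3850/51 ≈ 75.490

CN_adj = 3850/51 ≈ 75.490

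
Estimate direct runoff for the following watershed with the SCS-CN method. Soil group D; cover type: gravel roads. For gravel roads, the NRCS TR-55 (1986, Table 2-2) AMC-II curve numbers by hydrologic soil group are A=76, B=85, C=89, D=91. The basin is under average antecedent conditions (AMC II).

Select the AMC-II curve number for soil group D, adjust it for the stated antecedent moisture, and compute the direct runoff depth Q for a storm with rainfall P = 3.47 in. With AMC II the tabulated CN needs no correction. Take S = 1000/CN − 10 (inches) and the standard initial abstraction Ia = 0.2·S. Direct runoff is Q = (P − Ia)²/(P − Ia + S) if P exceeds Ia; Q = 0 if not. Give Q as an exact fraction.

NRCS table: gravel roads, soil group D → CN(II) = 91
CN(II) = 91; AMC II needs no correction.
Retention S: 1000/CN − 10 with CN=91.000 → S = 90/91 ≈ 0.989 in
Ia = 0.2·(90/91) = 18/91 in ≈ 0.198 in
Since P=3.470 > Ia=0.198: effective rainfall P−Ia = 29777/9100 in
Q: (29777/9100)² ÷ (38777/9100) = 886669729/352870700 in (≈ 2.513 in)

Q = 886669729/352870700 in ≈ 2.513 in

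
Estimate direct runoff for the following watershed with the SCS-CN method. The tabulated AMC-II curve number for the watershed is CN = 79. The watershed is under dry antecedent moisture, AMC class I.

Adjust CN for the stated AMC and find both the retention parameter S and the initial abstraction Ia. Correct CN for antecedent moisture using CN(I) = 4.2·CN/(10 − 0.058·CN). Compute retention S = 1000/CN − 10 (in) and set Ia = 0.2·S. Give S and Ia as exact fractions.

CN(I) from CN(II)=79: (4.2·79)/(10 − 0.058·79) = 7900/129 ≈ 61.240
Retention S: 1000/CN − 10 with CN=61.240 → S = 500/79 ≈ 6.329 in
Initial abstraction Ia = S/5 = (500/79)/5 = 100/79 ≈ 1.266 in

S = 500/79 in ≈ 6.329 in; Ia = 100/79 in ≈ 1.266 in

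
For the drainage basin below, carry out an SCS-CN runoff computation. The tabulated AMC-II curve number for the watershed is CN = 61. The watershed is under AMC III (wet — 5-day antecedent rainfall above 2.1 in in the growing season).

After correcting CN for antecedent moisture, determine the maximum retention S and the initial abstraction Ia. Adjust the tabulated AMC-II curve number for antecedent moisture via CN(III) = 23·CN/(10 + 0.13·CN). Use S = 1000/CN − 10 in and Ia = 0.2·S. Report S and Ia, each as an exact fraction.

S = 3900/1403 in ≈ 2.780 in; Ia = 780/1403 in ≈ 0.556 in

Adjust CN=61 to AMC III: 23·61/(10 + 0.13·61) → 1403 ÷ (1793/100) = 140300/1793 ≈ 78.249
Retention S: 1000/CN − 10 with CN=78.249 → S = 3900/1403 ≈ 2.780 in
Initial abstraction Ia = S/5 = (3900/1403)/5 = 780/1403 ≈ 0.556 in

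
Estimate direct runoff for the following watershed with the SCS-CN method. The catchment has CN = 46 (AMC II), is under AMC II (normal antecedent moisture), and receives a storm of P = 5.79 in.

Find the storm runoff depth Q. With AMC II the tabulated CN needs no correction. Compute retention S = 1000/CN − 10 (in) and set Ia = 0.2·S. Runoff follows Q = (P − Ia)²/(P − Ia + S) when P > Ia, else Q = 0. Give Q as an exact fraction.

Average conditions: CN = 46 (no AMC adjustment).
Max retention: S = 1000/46 − 10 = 270/23 in (≈ 11.739 in)
Ia = 0.2·(270/23) = 54/23 in ≈ 2.348 in
P − Ia = 5.790 − 2.348 = 7917/2300 ≈ 3.442 in (> 0, runoff occurs)
Q: (7917/2300)² ÷ (34917/2300) = 20892963/26769700 in (≈ 0.780 in)

Q = 20892963/26769700 in ≈ 0.780 in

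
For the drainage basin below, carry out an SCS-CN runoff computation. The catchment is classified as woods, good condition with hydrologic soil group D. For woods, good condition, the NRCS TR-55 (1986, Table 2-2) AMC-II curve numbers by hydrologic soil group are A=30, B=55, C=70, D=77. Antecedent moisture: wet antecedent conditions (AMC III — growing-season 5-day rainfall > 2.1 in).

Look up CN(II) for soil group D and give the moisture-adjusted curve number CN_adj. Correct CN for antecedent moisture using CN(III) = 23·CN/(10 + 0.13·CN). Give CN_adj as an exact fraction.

CN_adj = 7700/87 ≈ 88.506

NRCS table: woods, good condition, soil group D → CN(II) = 77
Adjust CN=77 to AMC III: 23·77/(10 + 0.13·77) → 1771 ÷ (2001/100) = 7700/87 ≈ 88.506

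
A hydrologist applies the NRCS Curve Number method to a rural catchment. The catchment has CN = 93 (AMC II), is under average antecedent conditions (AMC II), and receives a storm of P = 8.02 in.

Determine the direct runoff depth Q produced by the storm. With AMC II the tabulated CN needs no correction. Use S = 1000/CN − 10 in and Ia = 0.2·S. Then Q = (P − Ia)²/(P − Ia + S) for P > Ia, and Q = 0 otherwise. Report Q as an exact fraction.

Average conditions: CN = 93 (no AMC adjustment).
Max retention: S = 1000/93 − 10 = 70/93 in (≈ 0.753 in)
Initial abstraction Ia = S/5 = (70/93)/5 = 14/93 ≈ 0.151 in
Since P=8.020 > Ia=0.151: effective rainfall P−Ia = 36593/4650 in
Q = (36593/4650)²/((36593/4650) + 70/93) = (1339047649/21622500)/(40093/4650) = 1339047649/186432450 in ≈ 7.182 in

Q = 1339047649/186432450 in ≈ 7.182 in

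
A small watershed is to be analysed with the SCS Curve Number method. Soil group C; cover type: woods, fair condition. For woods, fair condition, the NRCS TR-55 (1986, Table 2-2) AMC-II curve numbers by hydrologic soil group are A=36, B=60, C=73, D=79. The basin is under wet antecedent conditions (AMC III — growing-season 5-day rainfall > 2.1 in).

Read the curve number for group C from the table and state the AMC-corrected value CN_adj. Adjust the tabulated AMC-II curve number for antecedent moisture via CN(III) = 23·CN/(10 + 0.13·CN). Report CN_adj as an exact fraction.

NRCS table: woods, fair condition, soil group C → CN(II) = 73
CN(III) from CN(II)=73: (23·73)/(10 + 0.13·73) = 167900/1949 ≈ 86.147

CN_adj = 167900/1949 ≈ 86.147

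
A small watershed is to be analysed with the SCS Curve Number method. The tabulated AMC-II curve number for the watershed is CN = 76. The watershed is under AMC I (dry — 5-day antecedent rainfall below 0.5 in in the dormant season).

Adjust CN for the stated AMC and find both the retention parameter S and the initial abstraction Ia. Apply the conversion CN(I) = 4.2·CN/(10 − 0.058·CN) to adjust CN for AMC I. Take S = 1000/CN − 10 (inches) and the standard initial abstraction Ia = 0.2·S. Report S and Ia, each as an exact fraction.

CN(I) from CN(II)=76: (4.2·76)/(10 − 0.058·76) = 13300/233 ≈ 57.082
S = 1000/(13300/233) − 10 = 1000/133 in ≈ 7.519 in
Initial abstraction Ia = S/5 = (1000/133)/5 = 200/133 ≈ 1.504 in

S = 1000/133 in ≈ 7.519 in; Ia = 200/133 in ≈ 1.504 in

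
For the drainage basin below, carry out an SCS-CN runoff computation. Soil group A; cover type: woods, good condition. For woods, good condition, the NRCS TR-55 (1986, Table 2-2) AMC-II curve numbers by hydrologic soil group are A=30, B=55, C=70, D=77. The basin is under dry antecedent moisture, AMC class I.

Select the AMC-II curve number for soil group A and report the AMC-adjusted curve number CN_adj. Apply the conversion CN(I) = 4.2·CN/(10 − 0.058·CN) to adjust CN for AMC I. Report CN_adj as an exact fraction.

CN_adj = 900/59 ≈ 15.254

NRCS table: woods, good condition, soil group A → CN(II) = 30
CN(I) from CN(II)=30: (4.2·30)/(10 − 0.058·30) = 900/59 ≈ 15.254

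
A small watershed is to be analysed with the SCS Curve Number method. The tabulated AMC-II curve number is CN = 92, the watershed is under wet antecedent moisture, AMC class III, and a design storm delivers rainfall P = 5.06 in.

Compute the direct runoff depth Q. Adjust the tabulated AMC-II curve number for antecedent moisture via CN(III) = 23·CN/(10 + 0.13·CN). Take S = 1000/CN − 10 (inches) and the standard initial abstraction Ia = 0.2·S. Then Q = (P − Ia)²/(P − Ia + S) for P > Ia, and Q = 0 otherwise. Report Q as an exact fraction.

Q = 17380994569/3751588650 in ≈ 4.633 in

CN(III) from CN(II)=92: (23·92)/(10 + 0.13·92) = 52900/549 ≈ 96.357
Max retention: S = 1000/(52900/549) − 10 = 200/529 in (≈ 0.378 in)
Ia = 0.2S: 0.2·0.378 = 0.076 in (exactly 40/529)
Since P=5.060 > Ia=0.076: effective rainfall P−Ia = 131837/26450 in
Q = (131837/26450)²/((131837/26450) + 200/529) = (17380994569/699602500)/(141837/26450) = 17380994569/3751588650 in ≈ 4.633 in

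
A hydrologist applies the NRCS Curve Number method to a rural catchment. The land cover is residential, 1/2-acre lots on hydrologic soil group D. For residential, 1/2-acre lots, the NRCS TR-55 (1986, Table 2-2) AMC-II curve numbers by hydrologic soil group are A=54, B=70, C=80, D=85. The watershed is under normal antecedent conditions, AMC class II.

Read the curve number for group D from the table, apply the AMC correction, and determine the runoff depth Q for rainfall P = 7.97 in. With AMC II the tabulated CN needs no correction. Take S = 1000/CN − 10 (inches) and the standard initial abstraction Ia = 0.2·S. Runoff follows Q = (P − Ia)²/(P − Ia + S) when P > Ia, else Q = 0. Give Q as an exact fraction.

Q = 167676601/27113300 in ≈ 6.184 in

NRCS table: residential, 1/2-acre lots, soil group D → CN(II) = 85
CN(II) = 85; AMC II needs no correction.
Retention S: 1000/CN − 10 with CN=85.000 → S = 30/17 ≈ 1.765 in
Initial abstraction Ia = S/5 = (30/17)/5 = 6/17 ≈ 0.353 in
Since P=7.970 > Ia=0.353: effective rainfall P−Ia = 12949/1700 in
Q: (12949/1700)² ÷ (15949/1700) = 167676601/27113300 in (≈ 6.184 in)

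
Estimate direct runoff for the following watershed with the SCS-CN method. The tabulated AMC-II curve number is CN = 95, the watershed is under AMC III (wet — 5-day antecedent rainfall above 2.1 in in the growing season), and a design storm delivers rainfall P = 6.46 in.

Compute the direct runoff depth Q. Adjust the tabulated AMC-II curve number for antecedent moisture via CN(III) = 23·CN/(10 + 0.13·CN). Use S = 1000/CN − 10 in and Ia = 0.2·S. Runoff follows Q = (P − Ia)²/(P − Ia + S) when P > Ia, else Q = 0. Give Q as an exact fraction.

Q = 19642302801/3171549350 in ≈ 6.193 in

Adjust CN=95 to AMC III: 23·95/(10 + 0.13·95) → 2185 ÷ (447/20) = 43700/447 ≈ 97.763
Max retention: S = 1000/(43700/447) − 10 = 100/437 in (≈ 0.229 in)
Ia = 0.2·(100/437) = 20/437 in ≈ 0.046 in
P − Ia = 6.460 − 0.046 = 140151/21850 ≈ 6.414 in (> 0, runoff occurs)
Q: (140151/21850)² ÷ (145151/21850) = 19642302801/3171549350 in (≈ 6.193 in)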